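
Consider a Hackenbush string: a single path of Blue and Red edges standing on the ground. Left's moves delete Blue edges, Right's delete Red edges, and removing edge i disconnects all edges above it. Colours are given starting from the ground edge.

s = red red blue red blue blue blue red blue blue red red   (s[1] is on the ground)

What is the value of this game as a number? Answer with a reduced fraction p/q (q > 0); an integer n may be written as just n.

-1575/1024

Build v(s[:k]) for k = 1..12, string s = red red blue red blue blue blue red blue blue red red.
edge 1 of 12 (red): { ∅ | 0 } gives -1
edge 2 of 12 (red): { ∅ | -1, 0 } gives -2
edge 3 of 12 (blue): { -2 | -1, 0 } gives -3/2
edge 4 of 12 (red): { -2 | -3/2, -1, 0 } gives -7/4
edge 5 of 12 (blue): { -2, -7/4 | -3/2, -1, 0 } gives -13/8
edge 6 of 12 (blue): { -2, -7/4, -13/8 | -3/2, -1, 0 } gives -25/16
edge 7 of 12 (blue): { -2, -7/4, -13/8, -25/16 | -3/2, -1, 0 } gives -49/32
edge 8 of 12 (red): { -2, -7/4, -13/8, -25/16 | -49/32, -3/2, -1, 0 } gives -99/64
edge 9 of 12 (blue): { -2, -7/4, -13/8, -25/16, -99/64 | -49/32, -3/2, -1, 0 } gives -197/128
edge 10 of 12 (blue): { -2, -7/4, -13/8, -25/16, -99/64, -197/128 | -49/32, -3/2, -1, 0 } gives -393/256
edge 11 of 12 (red): { -2, -7/4, -13/8, -25/16, -99/64, -197/128 | -393/256, -49/32, -3/2, -1, 0 } gives -787/512
edge 12 of 12 (red): { -2, -7/4, -13/8, -25/16, -99/64, -197/128 | -787/512, -393/256, -49/32, -3/2, -1, 0 } gives -1575/1024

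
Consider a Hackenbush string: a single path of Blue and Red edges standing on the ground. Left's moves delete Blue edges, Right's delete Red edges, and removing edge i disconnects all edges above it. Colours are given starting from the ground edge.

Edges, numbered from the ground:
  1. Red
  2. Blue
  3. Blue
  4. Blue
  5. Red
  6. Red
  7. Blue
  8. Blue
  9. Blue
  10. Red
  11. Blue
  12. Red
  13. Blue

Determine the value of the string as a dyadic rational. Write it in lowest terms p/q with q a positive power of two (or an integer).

-789/4096

Prefix values for Red Blue Blue Blue Red Red Blue Blue Blue Red Blue Red Blue via {L|R} + simplicity:
1 of 13 · R · max L −∞ · min R 0 = -1
2 of 13 · RB · max L -1 · min R 0 = -1/2
3 of 13 · RBB · max L -1/2 · min R 0 = -1/4
4 of 13 · RBBB · max L -1/4 · min R 0 = -1/8
5 of 13 · RBBBR · max L -1/4 · min R -1/8 = -3/16
6 of 13 · RBBBRR · max L -1/4 · min R -3/16 = -7/32
7 of 13 · RBBBRRB · max L -7/32 · min R -3/16 = -13/64
8 of 13 · RBBBRRBB · max L -13/64 · min R -3/16 = -25/128
9 of 13 · RBBBRRBBB · max L -25/128 · min R -3/16 = -49/256
10 of 13 · RBBBRRBBBR · max L -25/128 · min R -49/256 = -99/512
11 of 13 · RBBBRRBBBRB · max L -99/512 · min R -49/256 = -197/1024
12 of 13 · RBBBRRBBBRBR · max L -99/512 · min R -197/1024 = -395/2048
13 of 13 · RBBBRRBBBRBRB · max L -395/2048 · min R -197/1024 = -789/4096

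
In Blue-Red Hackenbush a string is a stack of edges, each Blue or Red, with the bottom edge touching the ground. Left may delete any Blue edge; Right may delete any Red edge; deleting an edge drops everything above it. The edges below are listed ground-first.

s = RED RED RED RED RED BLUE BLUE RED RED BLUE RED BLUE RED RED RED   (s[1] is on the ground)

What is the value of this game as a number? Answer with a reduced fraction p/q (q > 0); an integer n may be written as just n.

-4527/1024

Recurse on prefixes of the 15-edge string RED RED RED RED RED BLUE BLUE RED RED BLUE RED BLUE RED RED RED:
G(R) = { · | 0 } so -1
G(RR) = { · | -1,0 } so -2
G(RRR) = { · | -2,-1,0 } so -3
G(RRRR) = { · | -3,-2,-1,0 } so -4
G(RRRRR) = { · | -4,-3,-2,-1,0 } so -5
G(RRRRRB) = { -5 | -4,-3,-2,-1,0 } so -9/2
G(RRRRRBB) = { -5,-9/2 | -4,-3,-2,-1,0 } so -17/4
G(RRRRRBBR) = { -5,-9/2 | -17/4,-4,-3,-2,-1,0 } so -35/8
G(RRRRRBBRR) = { -5,-9/2 | -35/8,-17/4,-4,-3,-2,-1,0 } so -71/16
G(RRRRRBBRRB) = { -5,-9/2,-71/16 | -35/8,-17/4,-4,-3,-2,-1,0 } so -141/32
G(RRRRRBBRRBR) = { -5,-9/2,-71/16 | -141/32,-35/8,-17/4,-4,-3,-2,-1,0 } so -283/64
G(RRRRRBBRRBRB) = { -5,-9/2,-71/16,-283/64 | -141/32,-35/8,-17/4,-4,-3,-2,-1,0 } so -565/128
G(RRRRRBBRRBRBR) = { -5,-9/2,-71/16,-283/64 | -565/128,-141/32,-35/8,-17/4,-4,-3,-2,-1,0 } so -1131/256
G(RRRRRBBRRBRBRR) = { -5,-9/2,-71/16,-283/64 | -1131/256,-565/128,-141/32,-35/8,-17/4,-4,-3,-2,-1,0 } so -2263/512
G(RRRRRBBRRBRBRRR) = { -5,-9/2,-71/16,-283/64 | -2263/512,-1131/256,-565/128,-141/32,-35/8,-17/4,-4,-3,-2,-1,0 } so -4527/1024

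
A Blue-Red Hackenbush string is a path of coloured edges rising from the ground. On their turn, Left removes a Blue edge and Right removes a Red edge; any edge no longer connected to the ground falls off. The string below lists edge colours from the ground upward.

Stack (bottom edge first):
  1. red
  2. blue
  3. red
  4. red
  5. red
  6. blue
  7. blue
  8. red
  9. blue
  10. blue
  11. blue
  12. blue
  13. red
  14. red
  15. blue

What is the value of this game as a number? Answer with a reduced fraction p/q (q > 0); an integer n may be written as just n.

-14605/16384

r: Left { · }, Right { 0 } — simplest -1
rb: Left { -1 }, Right { 0 } — simplest -1/2
rbr: Left { -1 }, Right { -1/2, 0 } — simplest -3/4
rbrr: Left { -1 }, Right { -3/4, -1/2, 0 } — simplest -7/8
rbrrr: Left { -1 }, Right { -7/8, -3/4, -1/2, 0 } — simplest -15/16
rbrrrb: Left { -1, -15/16 }, Right { -7/8, -3/4, -1/2, 0 } — simplest -29/32
rbrrrbb: Left { -1, -15/16, -29/32 }, Right { -7/8, -3/4, -1/2, 0 } — simplest -57/64
rbrrrbbr: Left { -1, -15/16, -29/32 }, Right { -57/64, -7/8, -3/4, -1/2, 0 } — simplest -115/128
rbrrrbbrb: Left { -1, -15/16, -29/32, -115/128 }, Right { -57/64, -7/8, -3/4, -1/2, 0 } — simplest -229/256
rbrrrbbrbb: Left { -1, -15/16, -29/32, -115/128, -229/256 }, Right { -57/64, -7/8, -3/4, -1/2, 0 } — simplest -457/512
rbrrrbbrbbb: Left { -1, -15/16, -29/32, -115/128, -229/256, -457/512 }, Right { -57/64, -7/8, -3/4, -1/2, 0 } — simplest -913/1024
rbrrrbbrbbbb: Left { -1, -15/16, -29/32, -115/128, -229/256, -457/512, -913/1024 }, Right { -57/64, -7/8, -3/4, -1/2, 0 } — simplest -1825/2048
rbrrrbbrbbbbr: Left { -1, -15/16, -29/32, -115/128, -229/256, -457/512, -913/1024 }, Right { -1825/2048, -57/64, -7/8, -3/4, -1/2, 0 } — simplest -3651/4096
rbrrrbbrbbbbrr: Left { -1, -15/16, -29/32, -115/128, -229/256, -457/512, -913/1024 }, Right { -3651/4096, -1825/2048, -57/64, -7/8, -3/4, -1/2, 0 } — simplest -7303/8192
rbrrrbbrbbbbrrb: Left { -1, -15/16, -29/32, -115/128, -229/256, -457/512, -913/1024, -7303/8192 }, Right { -3651/4096, -1825/2048, -57/64, -7/8, -3/4, -1/2, 0 } — simplest -14605/16384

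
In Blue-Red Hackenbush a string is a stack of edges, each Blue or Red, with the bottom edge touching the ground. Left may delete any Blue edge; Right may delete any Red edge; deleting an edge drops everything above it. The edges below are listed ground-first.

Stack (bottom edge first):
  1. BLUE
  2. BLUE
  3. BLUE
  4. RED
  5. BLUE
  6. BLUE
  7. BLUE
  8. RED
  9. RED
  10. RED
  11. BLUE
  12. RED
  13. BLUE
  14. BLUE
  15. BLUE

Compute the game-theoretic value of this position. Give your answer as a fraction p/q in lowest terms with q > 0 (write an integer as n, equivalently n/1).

11823/4096

Recurse on prefixes of the 15-edge string BLUE BLUE BLUE RED BLUE BLUE BLUE RED RED RED BLUE RED BLUE BLUE BLUE:
step 1: add BLUE to get B; options L={ 0 } R={  } so 1
step 2: add BLUE to get BB; options L={ 0 1 } R={  } so 2
step 3: add BLUE to get BBB; options L={ 0 1 2 } R={  } so 3
step 4: add RED to get BBBR; options L={ 0 1 2 } R={ 3 } so 5/2
step 5: add BLUE to get BBBRB; options L={ 0 1 2 5/2 } R={ 3 } so 11/4
step 6: add BLUE to get BBBRBB; options L={ 0 1 2 5/2 11/4 } R={ 3 } so 23/8
step 7: add BLUE to get BBBRBBB; options L={ 0 1 2 5/2 11/4 23/8 } R={ 3 } so 47/16
step 8: add RED to get BBBRBBBR; options L={ 0 1 2 5/2 11/4 23/8 } R={ 47/16 3 } so 93/32
step 9: add RED to get BBBRBBBRR; options L={ 0 1 2 5/2 11/4 23/8 } R={ 93/32 47/16 3 } so 185/64
step 10: add RED to get BBBRBBBRRR; options L={ 0 1 2 5/2 11/4 23/8 } R={ 185/64 93/32 47/16 3 } so 369/128
step 11: add BLUE to get BBBRBBBRRRB; options L={ 0 1 2 5/2 11/4 23/8 369/128 } R={ 185/64 93/32 47/16 3 } so 739/256
step 12: add RED to get BBBRBBBRRRBR; options L={ 0 1 2 5/2 11/4 23/8 369/128 } R={ 739/256 185/64 93/32 47/16 3 } so 1477/512
step 13: add BLUE to get BBBRBBBRRRBRB; options L={ 0 1 2 5/2 11/4 23/8 369/128 1477/512 } R={ 739/256 185/64 93/32 47/16 3 } so 2955/1024
step 14: add BLUE to get BBBRBBBRRRBRBB; options L={ 0 1 2 5/2 11/4 23/8 369/128 1477/512 2955/1024 } R={ 739/256 185/64 93/32 47/16 3 } so 5911/2048
step 15: add BLUE to get BBBRBBBRRRBRBBB; options L={ 0 1 2 5/2 11/4 23/8 369/128 1477/512 2955/1024 5911/2048 } R={ 739/256 185/64 93/32 47/16 3 } so 11823/4096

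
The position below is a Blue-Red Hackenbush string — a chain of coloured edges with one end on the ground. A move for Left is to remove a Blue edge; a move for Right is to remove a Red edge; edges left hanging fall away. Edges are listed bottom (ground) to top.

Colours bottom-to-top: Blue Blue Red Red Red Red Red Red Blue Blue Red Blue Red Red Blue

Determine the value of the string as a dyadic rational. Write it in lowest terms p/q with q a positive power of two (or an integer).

8403/8192

step 1: add Blue to get B; options L={ 0 } R={ — } gives 1
step 2: add Blue to get BB; options L={ 0,1 } R={ — } gives 2
step 3: add Red to get BBR; options L={ 0,1 } R={ 2 } gives 3/2
step 4: add Red to get BBRR; options L={ 0,1 } R={ 3/2,2 } gives 5/4
step 5: add Red to get BBRRR; options L={ 0,1 } R={ 5/4,3/2,2 } gives 9/8
step 6: add Red to get BBRRRR; options L={ 0,1 } R={ 9/8,5/4,3/2,2 } gives 17/16
step 7: add Red to get BBRRRRR; options L={ 0,1 } R={ 17/16,9/8,5/4,3/2,2 } gives 33/32
step 8: add Red to get BBRRRRRR; options L={ 0,1 } R={ 33/32,17/16,9/8,5/4,3/2,2 } gives 65/64
step 9: add Blue to get BBRRRRRRB; options L={ 0,1,65/64 } R={ 33/32,17/16,9/8,5/4,3/2,2 } gives 131/128
step 10: add Blue to get BBRRRRRRBB; options L={ 0,1,65/64,131/128 } R={ 33/32,17/16,9/8,5/4,3/2,2 } gives 263/256
step 11: add Red to get BBRRRRRRBBR; options L={ 0,1,65/64,131/128 } R={ 263/256,33/32,17/16,9/8,5/4,3/2,2 } gives 525/512
step 12: add Blue to get BBRRRRRRBBRB; options L={ 0,1,65/64,131/128,525/512 } R={ 263/256,33/32,17/16,9/8,5/4,3/2,2 } gives 1051/1024
step 13: add Red to get BBRRRRRRBBRBR; options L={ 0,1,65/64,131/128,525/512 } R={ 1051/1024,263/256,33/32,17/16,9/8,5/4,3/2,2 } gives 2101/2048
step 14: add Red to get BBRRRRRRBBRBRR; options L={ 0,1,65/64,131/128,525/512 } R={ 2101/2048,1051/1024,263/256,33/32,17/16,9/8,5/4,3/2,2 } gives 4201/4096
step 15: add Blue to get BBRRRRRRBBRBRRB; options L={ 0,1,65/64,131/128,525/512,4201/4096 } R={ 2101/2048,1051/1024,263/256,33/32,17/16,9/8,5/4,3/2,2 } gives 8403/8192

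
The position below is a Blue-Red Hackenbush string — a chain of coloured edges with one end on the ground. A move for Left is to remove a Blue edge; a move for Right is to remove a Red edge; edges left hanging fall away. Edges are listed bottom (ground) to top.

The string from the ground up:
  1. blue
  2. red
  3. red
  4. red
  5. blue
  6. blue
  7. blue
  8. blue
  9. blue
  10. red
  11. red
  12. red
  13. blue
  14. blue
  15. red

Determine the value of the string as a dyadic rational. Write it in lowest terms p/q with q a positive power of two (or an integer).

3981/16384

Build value(s[:k]) for k = 1..15, string s = blue red red red blue blue blue blue blue red red red blue blue red.
value(b) = { 0 |  } gives 1
value(br) = { 0 | 1 } gives 1/2
value(brr) = { 0 | 1/2,1 } gives 1/4
value(brrr) = { 0 | 1/4,1/2,1 } gives 1/8
value(brrrb) = { 0,1/8 | 1/4,1/2,1 } gives 3/16
value(brrrbb) = { 0,1/8,3/16 | 1/4,1/2,1 } gives 7/32
value(brrrbbb) = { 0,1/8,3/16,7/32 | 1/4,1/2,1 } gives 15/64
value(brrrbbbb) = { 0,1/8,3/16,7/32,15/64 | 1/4,1/2,1 } gives 31/128
value(brrrbbbbb) = { 0,1/8,3/16,7/32,15/64,31/128 | 1/4,1/2,1 } gives 63/256
value(brrrbbbbbr) = { 0,1/8,3/16,7/32,15/64,31/128 | 63/256,1/4,1/2,1 } gives 125/512
value(brrrbbbbbrr) = { 0,1/8,3/16,7/32,15/64,31/128 | 125/512,63/256,1/4,1/2,1 } gives 249/1024
value(brrrbbbbbrrr) = { 0,1/8,3/16,7/32,15/64,31/128 | 249/1024,125/512,63/256,1/4,1/2,1 } gives 497/2048
value(brrrbbbbbrrrb) = { 0,1/8,3/16,7/32,15/64,31/128,497/2048 | 249/1024,125/512,63/256,1/4,1/2,1 } gives 995/4096
value(brrrbbbbbrrrbb) = { 0,1/8,3/16,7/32,15/64,31/128,497/2048,995/4096 | 249/1024,125/512,63/256,1/4,1/2,1 } gives 1991/8192
value(brrrbbbbbrrrbbr) = { 0,1/8,3/16,7/32,15/64,31/128,497/2048,995/4096 | 1991/8192,249/1024,125/512,63/256,1/4,1/2,1 } gives 3981/16384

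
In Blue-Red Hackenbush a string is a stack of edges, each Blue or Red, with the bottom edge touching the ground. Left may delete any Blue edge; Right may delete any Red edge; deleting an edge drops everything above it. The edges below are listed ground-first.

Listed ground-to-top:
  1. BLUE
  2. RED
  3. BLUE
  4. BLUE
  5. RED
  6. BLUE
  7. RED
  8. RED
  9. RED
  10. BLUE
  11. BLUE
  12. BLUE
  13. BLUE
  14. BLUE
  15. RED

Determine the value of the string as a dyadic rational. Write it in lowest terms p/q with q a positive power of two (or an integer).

1 of 15 · B · max L 0 · min R +∞ gives 1
2 of 15 · BR · max L 0 · min R 1 gives 1/2
3 of 15 · BRB · max L 1/2 · min R 1 gives 3/4
4 of 15 · BRBB · max L 3/4 · min R 1 gives 7/8
5 of 15 · BRBBR · max L 3/4 · min R 7/8 gives 13/16
6 of 15 · BRBBRB · max L 13/16 · min R 7/8 gives 27/32
7 of 15 · BRBBRBR · max L 13/16 · min R 27/32 gives 53/64
8 of 15 · BRBBRBRR · max L 13/16 · min R 53/64 gives 105/128
9 of 15 · BRBBRBRRR · max L 13/16 · min R 105/128 gives 209/256
10 of 15 · BRBBRBRRRB · max L 209/256 · min R 105/128 gives 419/512
11 of 15 · BRBBRBRRRBB · max L 419/512 · min R 105/128 gives 839/1024
12 of 15 · BRBBRBRRRBBB · max L 839/1024 · min R 105/128 gives 1679/2048
13 of 15 · BRBBRBRRRBBBB · max L 1679/2048 · min R 105/128 gives 3359/4096
14 of 15 · BRBBRBRRRBBBBB · max L 3359/4096 · min R 105/128 gives 6719/8192
15 of 15 · BRBBRBRRRBBBBBR · max L 3359/4096 · min R 6719/8192 gives 13437/16384

13437/16384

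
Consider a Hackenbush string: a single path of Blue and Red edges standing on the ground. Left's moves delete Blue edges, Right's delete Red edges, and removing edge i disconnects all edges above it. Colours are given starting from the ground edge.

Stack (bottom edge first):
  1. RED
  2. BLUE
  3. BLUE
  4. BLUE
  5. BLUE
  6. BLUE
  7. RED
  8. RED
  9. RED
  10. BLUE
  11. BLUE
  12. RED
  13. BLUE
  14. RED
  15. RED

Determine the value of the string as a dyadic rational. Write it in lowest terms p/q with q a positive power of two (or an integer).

value(R) = { ∅ | 0 } so -1
value(RB) = { -1 | 0 } so -1/2
value(RBB) = { -1; -1/2 | 0 } so -1/4
value(RBBB) = { -1; -1/2; -1/4 | 0 } so -1/8
value(RBBBB) = { -1; -1/2; -1/4; -1/8 | 0 } so -1/16
value(RBBBBB) = { -1; -1/2; -1/4; -1/8; -1/16 | 0 } so -1/32
value(RBBBBBR) = { -1; -1/2; -1/4; -1/8; -1/16 | -1/32; 0 } so -3/64
value(RBBBBBRR) = { -1; -1/2; -1/4; -1/8; -1/16 | -3/64; -1/32; 0 } so -7/128
value(RBBBBBRRR) = { -1; -1/2; -1/4; -1/8; -1/16 | -7/128; -3/64; -1/32; 0 } so -15/256
value(RBBBBBRRRB) = { -1; -1/2; -1/4; -1/8; -1/16; -15/256 | -7/128; -3/64; -1/32; 0 } so -29/512
value(RBBBBBRRRBB) = { -1; -1/2; -1/4; -1/8; -1/16; -15/256; -29/512 | -7/128; -3/64; -1/32; 0 } so -57/1024
value(RBBBBBRRRBBR) = { -1; -1/2; -1/4; -1/8; -1/16; -15/256; -29/512 | -57/1024; -7/128; -3/64; -1/32; 0 } so -115/2048
value(RBBBBBRRRBBRB) = { -1; -1/2; -1/4; -1/8; -1/16; -15/256; -29/512; -115/2048 | -57/1024; -7/128; -3/64; -1/32; 0 } so -229/4096
value(RBBBBBRRRBBRBR) = { -1; -1/2; -1/4; -1/8; -1/16; -15/256; -29/512; -115/2048 | -229/4096; -57/1024; -7/128; -3/64; -1/32; 0 } so -459/8192
value(RBBBBBRRRBBRBRR) = { -1; -1/2; -1/4; -1/8; -1/16; -15/256; -29/512; -115/2048 | -459/8192; -229/4096; -57/1024; -7/128; -3/64; -1/32; 0 } so -919/16384

-919/16384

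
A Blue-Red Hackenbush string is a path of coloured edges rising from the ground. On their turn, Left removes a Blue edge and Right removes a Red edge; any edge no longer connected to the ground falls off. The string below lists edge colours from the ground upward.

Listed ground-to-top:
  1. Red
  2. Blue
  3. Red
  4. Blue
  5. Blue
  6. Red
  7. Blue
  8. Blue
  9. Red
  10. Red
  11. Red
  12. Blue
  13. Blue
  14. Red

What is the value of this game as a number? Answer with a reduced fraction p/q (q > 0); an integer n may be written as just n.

-4723/8192

step 1: add Red to get R; options L={ · } R={ 0 } -> -1
step 2: add Blue to get RB; options L={ -1 } R={ 0 } -> -1/2
step 3: add Red to get RBR; options L={ -1 } R={ -1/2; 0 } -> -3/4
step 4: add Blue to get RBRB; options L={ -1; -3/4 } R={ -1/2; 0 } -> -5/8
step 5: add Blue to get RBRBB; options L={ -1; -3/4; -5/8 } R={ -1/2; 0 } -> -9/16
step 6: add Red to get RBRBBR; options L={ -1; -3/4; -5/8 } R={ -9/16; -1/2; 0 } -> -19/32
step 7: add Blue to get RBRBBRB; options L={ -1; -3/4; -5/8; -19/32 } R={ -9/16; -1/2; 0 } -> -37/64
step 8: add Blue to get RBRBBRBB; options L={ -1; -3/4; -5/8; -19/32; -37/64 } R={ -9/16; -1/2; 0 } -> -73/128
step 9: add Red to get RBRBBRBBR; options L={ -1; -3/4; -5/8; -19/32; -37/64 } R={ -73/128; -9/16; -1/2; 0 } -> -147/256
step 10: add Red to get RBRBBRBBRR; options L={ -1; -3/4; -5/8; -19/32; -37/64 } R={ -147/256; -73/128; -9/16; -1/2; 0 } -> -295/512
step 11: add Red to get RBRBBRBBRRR; options L={ -1; -3/4; -5/8; -19/32; -37/64 } R={ -295/512; -147/256; -73/128; -9/16; -1/2; 0 } -> -591/1024
step 12: add Blue to get RBRBBRBBRRRB; options L={ -1; -3/4; -5/8; -19/32; -37/64; -591/1024 } R={ -295/512; -147/256; -73/128; -9/16; -1/2; 0 } -> -1181/2048
step 13: add Blue to get RBRBBRBBRRRBB; options L={ -1; -3/4; -5/8; -19/32; -37/64; -591/1024; -1181/2048 } R={ -295/512; -147/256; -73/128; -9/16; -1/2; 0 } -> -2361/4096
step 14: add Red to get RBRBBRBBRRRBBR; options L={ -1; -3/4; -5/8; -19/32; -37/64; -591/1024; -1181/2048 } R={ -2361/4096; -295/512; -147/256; -73/128; -9/16; -1/2; 0 } -> -4723/8192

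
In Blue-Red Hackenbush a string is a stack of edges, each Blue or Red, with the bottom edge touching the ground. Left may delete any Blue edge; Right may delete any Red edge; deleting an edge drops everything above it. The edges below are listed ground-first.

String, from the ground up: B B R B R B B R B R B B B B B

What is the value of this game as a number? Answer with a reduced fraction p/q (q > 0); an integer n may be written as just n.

Prefix values for B B R B R B B R B R B B B B B via {L|R} + simplicity:
edge 1 of 15 (B): { 0 | none } so 1
edge 2 of 15 (B): { 0; 1 | none } so 2
edge 3 of 15 (R): { 0; 1 | 2 } so 3/2
edge 4 of 15 (B): { 0; 1; 3/2 | 2 } so 7/4
edge 5 of 15 (R): { 0; 1; 3/2 | 7/4; 2 } so 13/8
edge 6 of 15 (B): { 0; 1; 3/2; 13/8 | 7/4; 2 } so 27/16
edge 7 of 15 (B): { 0; 1; 3/2; 13/8; 27/16 | 7/4; 2 } so 55/32
edge 8 of 15 (R): { 0; 1; 3/2; 13/8; 27/16 | 55/32; 7/4; 2 } so 109/64
edge 9 of 15 (B): { 0; 1; 3/2; 13/8; 27/16; 109/64 | 55/32; 7/4; 2 } so 219/128
edge 10 of 15 (R): { 0; 1; 3/2; 13/8; 27/16; 109/64 | 219/128; 55/32; 7/4; 2 } so 437/256
edge 11 of 15 (B): { 0; 1; 3/2; 13/8; 27/16; 109/64; 437/256 | 219/128; 55/32; 7/4; 2 } so 875/512
edge 12 of 15 (B): { 0; 1; 3/2; 13/8; 27/16; 109/64; 437/256; 875/512 | 219/128; 55/32; 7/4; 2 } so 1751/1024
edge 13 of 15 (B): { 0; 1; 3/2; 13/8; 27/16; 109/64; 437/256; 875/512; 1751/1024 | 219/128; 55/32; 7/4; 2 } so 3503/2048
edge 14 of 15 (B): { 0; 1; 3/2; 13/8; 27/16; 109/64; 437/256; 875/512; 1751/1024; 3503/2048 | 219/128; 55/32; 7/4; 2 } so 7007/4096
edge 15 of 15 (B): { 0; 1; 3/2; 13/8; 27/16; 109/64; 437/256; 875/512; 1751/1024; 3503/2048; 7007/4096 | 219/128; 55/32; 7/4; 2 } so 14015/8192

14015/8192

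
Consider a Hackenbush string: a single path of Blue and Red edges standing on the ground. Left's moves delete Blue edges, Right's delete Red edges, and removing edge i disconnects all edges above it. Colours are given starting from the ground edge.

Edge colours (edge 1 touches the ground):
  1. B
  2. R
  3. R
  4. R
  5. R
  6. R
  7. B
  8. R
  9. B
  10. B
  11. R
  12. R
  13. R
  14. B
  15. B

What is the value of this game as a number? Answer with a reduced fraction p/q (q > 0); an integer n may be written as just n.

711/16384

1 of 15 · B · max L 0 · min R +∞ gives 1
2 of 15 · BR · max L 0 · min R 1 gives 1/2
3 of 15 · BRR · max L 0 · min R 1/2 gives 1/4
4 of 15 · BRRR · max L 0 · min R 1/4 gives 1/8
5 of 15 · BRRRR · max L 0 · min R 1/8 gives 1/16
6 of 15 · BRRRRR · max L 0 · min R 1/16 gives 1/32
7 of 15 · BRRRRRB · max L 1/32 · min R 1/16 gives 3/64
8 of 15 · BRRRRRBR · max L 1/32 · min R 3/64 gives 5/128
9 of 15 · BRRRRRBRB · max L 5/128 · min R 3/64 gives 11/256
10 of 15 · BRRRRRBRBB · max L 11/256 · min R 3/64 gives 23/512
11 of 15 · BRRRRRBRBBR · max L 11/256 · min R 23/512 gives 45/1024
12 of 15 · BRRRRRBRBBRR · max L 11/256 · min R 45/1024 gives 89/2048
13 of 15 · BRRRRRBRBBRRR · max L 11/256 · min R 89/2048 gives 177/4096
14 of 15 · BRRRRRBRBBRRRB · max L 177/4096 · min R 89/2048 gives 355/8192
15 of 15 · BRRRRRBRBBRRRBB · max L 355/8192 · min R 89/2048 gives 711/16384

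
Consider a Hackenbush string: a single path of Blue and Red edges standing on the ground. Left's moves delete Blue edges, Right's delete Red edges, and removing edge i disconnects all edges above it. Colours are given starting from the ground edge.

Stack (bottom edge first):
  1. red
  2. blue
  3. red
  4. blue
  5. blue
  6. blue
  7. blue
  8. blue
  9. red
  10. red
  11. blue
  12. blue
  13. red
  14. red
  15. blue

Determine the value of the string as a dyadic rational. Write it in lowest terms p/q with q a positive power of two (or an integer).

Prefix values for red blue red blue blue blue blue blue red red blue blue red red blue via {L|R} + simplicity:
g_1 [r]  L=[·]  R=[0]  → -1
g_2 [rb]  L=[-1]  R=[0]  → -1/2
g_3 [rbr]  L=[-1]  R=[-1/2 0]  → -3/4
g_4 [rbrb]  L=[-1 -3/4]  R=[-1/2 0]  → -5/8
g_5 [rbrbb]  L=[-1 -3/4 -5/8]  R=[-1/2 0]  → -9/16
g_6 [rbrbbb]  L=[-1 -3/4 -5/8 -9/16]  R=[-1/2 0]  → -17/32
g_7 [rbrbbbb]  L=[-1 -3/4 -5/8 -9/16 -17/32]  R=[-1/2 0]  → -33/64
g_8 [rbrbbbbb]  L=[-1 -3/4 -5/8 -9/16 -17/32 -33/64]  R=[-1/2 0]  → -65/128
g_9 [rbrbbbbbr]  L=[-1 -3/4 -5/8 -9/16 -17/32 -33/64]  R=[-65/128 -1/2 0]  → -131/256
g_10 [rbrbbbbbrr]  L=[-1 -3/4 -5/8 -9/16 -17/32 -33/64]  R=[-131/256 -65/128 -1/2 0]  → -263/512
g_11 [rbrbbbbbrrb]  L=[-1 -3/4 -5/8 -9/16 -17/32 -33/64 -263/512]  R=[-131/256 -65/128 -1/2 0]  → -525/1024
g_12 [rbrbbbbbrrbb]  L=[-1 -3/4 -5/8 -9/16 -17/32 -33/64 -263/512 -525/1024]  R=[-131/256 -65/128 -1/2 0]  → -1049/2048
g_13 [rbrbbbbbrrbbr]  L=[-1 -3/4 -5/8 -9/16 -17/32 -33/64 -263/512 -525/1024]  R=[-1049/2048 -131/256 -65/128 -1/2 0]  → -2099/4096
g_14 [rbrbbbbbrrbbrr]  L=[-1 -3/4 -5/8 -9/16 -17/32 -33/64 -263/512 -525/1024]  R=[-2099/4096 -1049/2048 -131/256 -65/128 -1/2 0]  → -4199/8192
g_15 [rbrbbbbbrrbbrrb]  L=[-1 -3/4 -5/8 -9/16 -17/32 -33/64 -263/512 -525/1024 -4199/8192]  R=[-2099/4096 -1049/2048 -131/256 -65/128 -1/2 0]  → -8397/16384

-8397/16384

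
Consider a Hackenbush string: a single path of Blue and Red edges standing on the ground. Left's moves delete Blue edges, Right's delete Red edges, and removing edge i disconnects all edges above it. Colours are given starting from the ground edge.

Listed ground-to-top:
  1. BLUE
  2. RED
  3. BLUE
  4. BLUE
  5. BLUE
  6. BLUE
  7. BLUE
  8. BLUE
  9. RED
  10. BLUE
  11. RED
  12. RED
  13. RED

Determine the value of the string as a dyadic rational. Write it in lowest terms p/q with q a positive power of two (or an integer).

4049/4096

1 of 13 · B · max L 0 · min R +∞ => 1
2 of 13 · BR · max L 0 · min R 1 => 1/2
3 of 13 · BRB · max L 1/2 · min R 1 => 3/4
4 of 13 · BRBB · max L 3/4 · min R 1 => 7/8
5 of 13 · BRBBB · max L 7/8 · min R 1 => 15/16
6 of 13 · BRBBBB · max L 15/16 · min R 1 => 31/32
7 of 13 · BRBBBBB · max L 31/32 · min R 1 => 63/64
8 of 13 · BRBBBBBB · max L 63/64 · min R 1 => 127/128
9 of 13 · BRBBBBBBR · max L 63/64 · min R 127/128 => 253/256
10 of 13 · BRBBBBBBRB · max L 253/256 · min R 127/128 => 507/512
11 of 13 · BRBBBBBBRBR · max L 253/256 · min R 507/512 => 1013/1024
12 of 13 · BRBBBBBBRBRR · max L 253/256 · min R 1013/1024 => 2025/2048
13 of 13 · BRBBBBBBRBRRR · max L 253/256 · min R 2025/2048 => 4049/4096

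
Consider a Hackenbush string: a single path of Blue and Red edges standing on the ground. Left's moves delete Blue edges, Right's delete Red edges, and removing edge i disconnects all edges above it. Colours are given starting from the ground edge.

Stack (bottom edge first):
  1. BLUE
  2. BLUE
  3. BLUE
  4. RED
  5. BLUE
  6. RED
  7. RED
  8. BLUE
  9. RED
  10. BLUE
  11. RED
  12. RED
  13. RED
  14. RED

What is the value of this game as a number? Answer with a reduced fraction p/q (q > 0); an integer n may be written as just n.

value_1 [B]  L=[0]  R=[none]  = 1
value_2 [BB]  L=[0, 1]  R=[none]  = 2
value_3 [BBB]  L=[0, 1, 2]  R=[none]  = 3
value_4 [BBBR]  L=[0, 1, 2]  R=[3]  = 5/2
value_5 [BBBRB]  L=[0, 1, 2, 5/2]  R=[3]  = 11/4
value_6 [BBBRBR]  L=[0, 1, 2, 5/2]  R=[11/4, 3]  = 21/8
value_7 [BBBRBRR]  L=[0, 1, 2, 5/2]  R=[21/8, 11/4, 3]  = 41/16
value_8 [BBBRBRRB]  L=[0, 1, 2, 5/2, 41/16]  R=[21/8, 11/4, 3]  = 83/32
value_9 [BBBRBRRBR]  L=[0, 1, 2, 5/2, 41/16]  R=[83/32, 21/8, 11/4, 3]  = 165/64
value_10 [BBBRBRRBRB]  L=[0, 1, 2, 5/2, 41/16, 165/64]  R=[83/32, 21/8, 11/4, 3]  = 331/128
value_11 [BBBRBRRBRBR]  L=[0, 1, 2, 5/2, 41/16, 165/64]  R=[331/128, 83/32, 21/8, 11/4, 3]  = 661/256
value_12 [BBBRBRRBRBRR]  L=[0, 1, 2, 5/2, 41/16, 165/64]  R=[661/256, 331/128, 83/32, 21/8, 11/4, 3]  = 1321/512
value_13 [BBBRBRRBRBRRR]  L=[0, 1, 2, 5/2, 41/16, 165/64]  R=[1321/512, 661/256, 331/128, 83/32, 21/8, 11/4, 3]  = 2641/1024
value_14 [BBBRBRRBRBRRRR]  L=[0, 1, 2, 5/2, 41/16, 165/64]  R=[2641/1024, 1321/512, 661/256, 331/128, 83/32, 21/8, 11/4, 3]  = 5281/2048

5281/2048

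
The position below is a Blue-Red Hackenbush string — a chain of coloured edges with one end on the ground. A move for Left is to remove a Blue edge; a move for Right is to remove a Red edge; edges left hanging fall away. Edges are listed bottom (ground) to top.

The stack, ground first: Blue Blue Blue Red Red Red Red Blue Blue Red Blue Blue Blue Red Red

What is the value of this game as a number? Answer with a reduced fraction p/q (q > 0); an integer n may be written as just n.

8633/4096

1 of 15 · B · max L 0 · min R +∞ ⇒ 1
2 of 15 · BB · max L 1 · min R +∞ ⇒ 2
3 of 15 · BBB · max L 2 · min R +∞ ⇒ 3
4 of 15 · BBBR · max L 2 · min R 3 ⇒ 5/2
5 of 15 · BBBRR · max L 2 · min R 5/2 ⇒ 9/4
6 of 15 · BBBRRR · max L 2 · min R 9/4 ⇒ 17/8
7 of 15 · BBBRRRR · max L 2 · min R 17/8 ⇒ 33/16
8 of 15 · BBBRRRRB · max L 33/16 · min R 17/8 ⇒ 67/32
9 of 15 · BBBRRRRBB · max L 67/32 · min R 17/8 ⇒ 135/64
10 of 15 · BBBRRRRBBR · max L 67/32 · min R 135/64 ⇒ 269/128
11 of 15 · BBBRRRRBBRB · max L 269/128 · min R 135/64 ⇒ 539/256
12 of 15 · BBBRRRRBBRBB · max L 539/256 · min R 135/64 ⇒ 1079/512
13 of 15 · BBBRRRRBBRBBB · max L 1079/512 · min R 135/64 ⇒ 2159/1024
14 of 15 · BBBRRRRBBRBBBR · max L 1079/512 · min R 2159/1024 ⇒ 4317/2048
15 of 15 · BBBRRRRBBRBBBRR · max L 1079/512 · min R 4317/2048 ⇒ 8633/4096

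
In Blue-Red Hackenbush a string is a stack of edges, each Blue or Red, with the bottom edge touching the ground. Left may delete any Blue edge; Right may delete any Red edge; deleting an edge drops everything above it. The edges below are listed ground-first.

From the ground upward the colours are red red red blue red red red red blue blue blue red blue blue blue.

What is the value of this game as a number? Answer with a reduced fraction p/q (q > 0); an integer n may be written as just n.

Recurse on prefixes of the 15-edge string red red red blue red red red red blue blue blue red blue blue blue:
r: Left { — }, Right { 0 } — simplest -1
rr: Left { — }, Right { -1; 0 } — simplest -2
rrr: Left { — }, Right { -2; -1; 0 } — simplest -3
rrrb: Left { -3 }, Right { -2; -1; 0 } — simplest -5/2
rrrbr: Left { -3 }, Right { -5/2; -2; -1; 0 } — simplest -11/4
rrrbrr: Left { -3 }, Right { -11/4; -5/2; -2; -1; 0 } — simplest -23/8
rrrbrrr: Left { -3 }, Right { -23/8; -11/4; -5/2; -2; -1; 0 } — simplest -47/16
rrrbrrrr: Left { -3 }, Right { -47/16; -23/8; -11/4; -5/2; -2; -1; 0 } — simplest -95/32
rrrbrrrrb: Left { -3; -95/32 }, Right { -47/16; -23/8; -11/4; -5/2; -2; -1; 0 } — simplest -189/64
rrrbrrrrbb: Left { -3; -95/32; -189/64 }, Right { -47/16; -23/8; -11/4; -5/2; -2; -1; 0 } — simplest -377/128
rrrbrrrrbbb: Left { -3; -95/32; -189/64; -377/128 }, Right { -47/16; -23/8; -11/4; -5/2; -2; -1; 0 } — simplest -753/256
rrrbrrrrbbbr: Left { -3; -95/32; -189/64; -377/128 }, Right { -753/256; -47/16; -23/8; -11/4; -5/2; -2; -1; 0 } — simplest -1507/512
rrrbrrrrbbbrb: Left { -3; -95/32; -189/64; -377/128; -1507/512 }, Right { -753/256; -47/16; -23/8; -11/4; -5/2; -2; -1; 0 } — simplest -3013/1024
rrrbrrrrbbbrbb: Left { -3; -95/32; -189/64; -377/128; -1507/512; -3013/1024 }, Right { -753/256; -47/16; -23/8; -11/4; -5/2; -2; -1; 0 } — simplest -6025/2048
rrrbrrrrbbbrbbb: Left { -3; -95/32; -189/64; -377/128; -1507/512; -3013/1024; -6025/2048 }, Right { -753/256; -47/16; -23/8; -11/4; -5/2; -2; -1; 0 } — simplest -12049/4096

-12049/4096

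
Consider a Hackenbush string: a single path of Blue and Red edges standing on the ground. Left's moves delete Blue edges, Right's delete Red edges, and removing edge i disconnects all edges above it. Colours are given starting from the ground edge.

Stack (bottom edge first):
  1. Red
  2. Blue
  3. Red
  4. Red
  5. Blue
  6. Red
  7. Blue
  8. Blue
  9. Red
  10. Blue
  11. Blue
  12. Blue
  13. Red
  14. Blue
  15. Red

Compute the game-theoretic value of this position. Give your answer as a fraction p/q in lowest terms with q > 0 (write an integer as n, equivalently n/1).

1 of 15 · R · max L −∞ · min R 0 ⇒ -1
2 of 15 · RB · max L -1 · min R 0 ⇒ -1/2
3 of 15 · RBR · max L -1 · min R -1/2 ⇒ -3/4
4 of 15 · RBRR · max L -1 · min R -3/4 ⇒ -7/8
5 of 15 · RBRRB · max L -7/8 · min R -3/4 ⇒ -13/16
6 of 15 · RBRRBR · max L -7/8 · min R -13/16 ⇒ -27/32
7 of 15 · RBRRBRB · max L -27/32 · min R -13/16 ⇒ -53/64
8 of 15 · RBRRBRBB · max L -53/64 · min R -13/16 ⇒ -105/128
9 of 15 · RBRRBRBBR · max L -53/64 · min R -105/128 ⇒ -211/256
10 of 15 · RBRRBRBBRB · max L -211/256 · min R -105/128 ⇒ -421/512
11 of 15 · RBRRBRBBRBB · max L -421/512 · min R -105/128 ⇒ -841/1024
12 of 15 · RBRRBRBBRBBB · max L -841/1024 · min R -105/128 ⇒ -1681/2048
13 of 15 · RBRRBRBBRBBBR · max L -841/1024 · min R -1681/2048 ⇒ -3363/4096
14 of 15 · RBRRBRBBRBBBRB · max L -3363/4096 · min R -1681/2048 ⇒ -6725/8192
15 of 15 · RBRRBRBBRBBBRBR · max L -3363/4096 · min R -6725/8192 ⇒ -13451/16384

-13451/16384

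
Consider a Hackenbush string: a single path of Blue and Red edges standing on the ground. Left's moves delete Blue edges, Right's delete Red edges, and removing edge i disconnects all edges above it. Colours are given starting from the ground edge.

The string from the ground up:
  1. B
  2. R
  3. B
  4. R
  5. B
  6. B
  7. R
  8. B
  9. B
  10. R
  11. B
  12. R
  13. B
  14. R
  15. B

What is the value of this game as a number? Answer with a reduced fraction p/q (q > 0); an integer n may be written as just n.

11691/16384

Build v(s[:k]) for k = 1..15, string s = B R B R B B R B B R B R B R B.
edge 1 of 15 (B): { 0 | (no moves) } ⇒ 1
edge 2 of 15 (R): { 0 | 1 } ⇒ 1/2
edge 3 of 15 (B): { 0; 1/2 | 1 } ⇒ 3/4
edge 4 of 15 (R): { 0; 1/2 | 3/4; 1 } ⇒ 5/8
edge 5 of 15 (B): { 0; 1/2; 5/8 | 3/4; 1 } ⇒ 11/16
edge 6 of 15 (B): { 0; 1/2; 5/8; 11/16 | 3/4; 1 } ⇒ 23/32
edge 7 of 15 (R): { 0; 1/2; 5/8; 11/16 | 23/32; 3/4; 1 } ⇒ 45/64
edge 8 of 15 (B): { 0; 1/2; 5/8; 11/16; 45/64 | 23/32; 3/4; 1 } ⇒ 91/128
edge 9 of 15 (B): { 0; 1/2; 5/8; 11/16; 45/64; 91/128 | 23/32; 3/4; 1 } ⇒ 183/256
edge 10 of 15 (R): { 0; 1/2; 5/8; 11/16; 45/64; 91/128 | 183/256; 23/32; 3/4; 1 } ⇒ 365/512
edge 11 of 15 (B): { 0; 1/2; 5/8; 11/16; 45/64; 91/128; 365/512 | 183/256; 23/32; 3/4; 1 } ⇒ 731/1024
edge 12 of 15 (R): { 0; 1/2; 5/8; 11/16; 45/64; 91/128; 365/512 | 731/1024; 183/256; 23/32; 3/4; 1 } ⇒ 1461/2048
edge 13 of 15 (B): { 0; 1/2; 5/8; 11/16; 45/64; 91/128; 365/512; 1461/2048 | 731/1024; 183/256; 23/32; 3/4; 1 } ⇒ 2923/4096
edge 14 of 15 (R): { 0; 1/2; 5/8; 11/16; 45/64; 91/128; 365/512; 1461/2048 | 2923/4096; 731/1024; 183/256; 23/32; 3/4; 1 } ⇒ 5845/8192
edge 15 of 15 (B): { 0; 1/2; 5/8; 11/16; 45/64; 91/128; 365/512; 1461/2048; 5845/8192 | 2923/4096; 731/1024; 183/256; 23/32; 3/4; 1 } ⇒ 11691/16384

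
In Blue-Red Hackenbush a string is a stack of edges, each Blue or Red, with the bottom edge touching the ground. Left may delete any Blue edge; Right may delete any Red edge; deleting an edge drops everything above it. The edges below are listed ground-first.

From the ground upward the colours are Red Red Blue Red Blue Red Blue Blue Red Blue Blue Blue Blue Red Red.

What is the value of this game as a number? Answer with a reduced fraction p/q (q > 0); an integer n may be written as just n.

1 of 15 · R · max L −∞ · min R 0 = -1
2 of 15 · RR · max L −∞ · min R -1 = -2
3 of 15 · RRB · max L -2 · min R -1 = -3/2
4 of 15 · RRBR · max L -2 · min R -3/2 = -7/4
5 of 15 · RRBRB · max L -7/4 · min R -3/2 = -13/8
6 of 15 · RRBRBR · max L -7/4 · min R -13/8 = -27/16
7 of 15 · RRBRBRB · max L -27/16 · min R -13/8 = -53/32
8 of 15 · RRBRBRBB · max L -53/32 · min R -13/8 = -105/64
9 of 15 · RRBRBRBBR · max L -53/32 · min R -105/64 = -211/128
10 of 15 · RRBRBRBBRB · max L -211/128 · min R -105/64 = -421/256
11 of 15 · RRBRBRBBRBB · max L -421/256 · min R -105/64 = -841/512
12 of 15 · RRBRBRBBRBBB · max L -841/512 · min R -105/64 = -1681/1024
13 of 15 · RRBRBRBBRBBBB · max L -1681/1024 · min R -105/64 = -3361/2048
14 of 15 · RRBRBRBBRBBBBR · max L -1681/1024 · min R -3361/2048 = -6723/4096
15 of 15 · RRBRBRBBRBBBBRR · max L -1681/1024 · min R -6723/4096 = -13447/8192

-13447/8192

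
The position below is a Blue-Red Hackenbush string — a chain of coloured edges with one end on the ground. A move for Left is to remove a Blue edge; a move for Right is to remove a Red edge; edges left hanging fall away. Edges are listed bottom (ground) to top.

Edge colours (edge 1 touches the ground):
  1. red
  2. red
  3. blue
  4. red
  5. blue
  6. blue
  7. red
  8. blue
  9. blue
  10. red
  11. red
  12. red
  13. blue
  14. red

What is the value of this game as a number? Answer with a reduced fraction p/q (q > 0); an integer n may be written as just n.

-6459/4096

Build g(s[:k]) for k = 1..14, string s = red red blue red blue blue red blue blue red red red blue red.
1 of 14 · r · max L −∞ · min R 0 → -1
2 of 14 · rr · max L −∞ · min R -1 → -2
3 of 14 · rrb · max L -2 · min R -1 → -3/2
4 of 14 · rrbr · max L -2 · min R -3/2 → -7/4
5 of 14 · rrbrb · max L -7/4 · min R -3/2 → -13/8
6 of 14 · rrbrbb · max L -13/8 · min R -3/2 → -25/16
7 of 14 · rrbrbbr · max L -13/8 · min R -25/16 → -51/32
8 of 14 · rrbrbbrb · max L -51/32 · min R -25/16 → -101/64
9 of 14 · rrbrbbrbb · max L -101/64 · min R -25/16 → -201/128
10 of 14 · rrbrbbrbbr · max L -101/64 · min R -201/128 → -403/256
11 of 14 · rrbrbbrbbrr · max L -101/64 · min R -403/256 → -807/512
12 of 14 · rrbrbbrbbrrr · max L -101/64 · min R -807/512 → -1615/1024
13 of 14 · rrbrbbrbbrrrb · max L -1615/1024 · min R -807/512 → -3229/2048
14 of 14 · rrbrbbrbbrrrbr · max L -1615/1024 · min R -3229/2048 → -6459/4096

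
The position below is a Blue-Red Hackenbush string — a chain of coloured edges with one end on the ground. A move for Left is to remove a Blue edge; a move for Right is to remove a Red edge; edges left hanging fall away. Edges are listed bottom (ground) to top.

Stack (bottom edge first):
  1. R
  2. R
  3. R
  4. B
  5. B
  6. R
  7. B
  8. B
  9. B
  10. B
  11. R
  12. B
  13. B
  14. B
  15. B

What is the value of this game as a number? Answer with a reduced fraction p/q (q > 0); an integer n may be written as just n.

-9249/4096

edge 1 of 15 (R): { · | 0 } -> -1
edge 2 of 15 (R): { · | -1; 0 } -> -2
edge 3 of 15 (R): { · | -2; -1; 0 } -> -3
edge 4 of 15 (B): { -3 | -2; -1; 0 } -> -5/2
edge 5 of 15 (B): { -3; -5/2 | -2; -1; 0 } -> -9/4
edge 6 of 15 (R): { -3; -5/2 | -9/4; -2; -1; 0 } -> -19/8
edge 7 of 15 (B): { -3; -5/2; -19/8 | -9/4; -2; -1; 0 } -> -37/16
edge 8 of 15 (B): { -3; -5/2; -19/8; -37/16 | -9/4; -2; -1; 0 } -> -73/32
edge 9 of 15 (B): { -3; -5/2; -19/8; -37/16; -73/32 | -9/4; -2; -1; 0 } -> -145/64
edge 10 of 15 (B): { -3; -5/2; -19/8; -37/16; -73/32; -145/64 | -9/4; -2; -1; 0 } -> -289/128
edge 11 of 15 (R): { -3; -5/2; -19/8; -37/16; -73/32; -145/64 | -289/128; -9/4; -2; -1; 0 } -> -579/256
edge 12 of 15 (B): { -3; -5/2; -19/8; -37/16; -73/32; -145/64; -579/256 | -289/128; -9/4; -2; -1; 0 } -> -1157/512
edge 13 of 15 (B): { -3; -5/2; -19/8; -37/16; -73/32; -145/64; -579/256; -1157/512 | -289/128; -9/4; -2; -1; 0 } -> -2313/1024
edge 14 of 15 (B): { -3; -5/2; -19/8; -37/16; -73/32; -145/64; -579/256; -1157/512; -2313/1024 | -289/128; -9/4; -2; -1; 0 } -> -4625/2048
edge 15 of 15 (B): { -3; -5/2; -19/8; -37/16; -73/32; -145/64; -579/256; -1157/512; -2313/1024; -4625/2048 | -289/128; -9/4; -2; -1; 0 } -> -9249/4096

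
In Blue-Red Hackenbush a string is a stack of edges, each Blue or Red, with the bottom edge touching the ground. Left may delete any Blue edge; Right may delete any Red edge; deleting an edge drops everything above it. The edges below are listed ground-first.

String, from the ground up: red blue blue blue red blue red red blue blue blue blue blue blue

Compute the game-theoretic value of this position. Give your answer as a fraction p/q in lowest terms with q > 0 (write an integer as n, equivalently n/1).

value_1 [r]  L=[∅]  R=[0]  ⇒ -1
value_2 [rb]  L=[-1]  R=[0]  ⇒ -1/2
value_3 [rbb]  L=[-1; -1/2]  R=[0]  ⇒ -1/4
value_4 [rbbb]  L=[-1; -1/2; -1/4]  R=[0]  ⇒ -1/8
value_5 [rbbbr]  L=[-1; -1/2; -1/4]  R=[-1/8; 0]  ⇒ -3/16
value_6 [rbbbrb]  L=[-1; -1/2; -1/4; -3/16]  R=[-1/8; 0]  ⇒ -5/32
value_7 [rbbbrbr]  L=[-1; -1/2; -1/4; -3/16]  R=[-5/32; -1/8; 0]  ⇒ -11/64
value_8 [rbbbrbrr]  L=[-1; -1/2; -1/4; -3/16]  R=[-11/64; -5/32; -1/8; 0]  ⇒ -23/128
value_9 [rbbbrbrrb]  L=[-1; -1/2; -1/4; -3/16; -23/128]  R=[-11/64; -5/32; -1/8; 0]  ⇒ -45/256
value_10 [rbbbrbrrbb]  L=[-1; -1/2; -1/4; -3/16; -23/128; -45/256]  R=[-11/64; -5/32; -1/8; 0]  ⇒ -89/512
value_11 [rbbbrbrrbbb]  L=[-1; -1/2; -1/4; -3/16; -23/128; -45/256; -89/512]  R=[-11/64; -5/32; -1/8; 0]  ⇒ -177/1024
value_12 [rbbbrbrrbbbb]  L=[-1; -1/2; -1/4; -3/16; -23/128; -45/256; -89/512; -177/1024]  R=[-11/64; -5/32; -1/8; 0]  ⇒ -353/2048
value_13 [rbbbrbrrbbbbb]  L=[-1; -1/2; -1/4; -3/16; -23/128; -45/256; -89/512; -177/1024; -353/2048]  R=[-11/64; -5/32; -1/8; 0]  ⇒ -705/4096
value_14 [rbbbrbrrbbbbbb]  L=[-1; -1/2; -1/4; -3/16; -23/128; -45/256; -89/512; -177/1024; -353/2048; -705/4096]  R=[-11/64; -5/32; -1/8; 0]  ⇒ -1409/8192

-1409/8192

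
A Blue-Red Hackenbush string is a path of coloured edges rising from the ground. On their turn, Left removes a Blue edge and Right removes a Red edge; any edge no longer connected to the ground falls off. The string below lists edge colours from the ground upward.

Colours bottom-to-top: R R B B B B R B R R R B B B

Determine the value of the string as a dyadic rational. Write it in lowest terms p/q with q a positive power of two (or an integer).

-4465/4096

Recurse on prefixes of the 14-edge string R R B B B B R B R R R B B B:
step 1: add R to get R; options L={ · } R={ 0 } = -1
step 2: add R to get RR; options L={ · } R={ -1; 0 } = -2
step 3: add B to get RRB; options L={ -2 } R={ -1; 0 } = -3/2
step 4: add B to get RRBB; options L={ -2; -3/2 } R={ -1; 0 } = -5/4
step 5: add B to get RRBBB; options L={ -2; -3/2; -5/4 } R={ -1; 0 } = -9/8
step 6: add B to get RRBBBB; options L={ -2; -3/2; -5/4; -9/8 } R={ -1; 0 } = -17/16
step 7: add R to get RRBBBBR; options L={ -2; -3/2; -5/4; -9/8 } R={ -17/16; -1; 0 } = -35/32
step 8: add B to get RRBBBBRB; options L={ -2; -3/2; -5/4; -9/8; -35/32 } R={ -17/16; -1; 0 } = -69/64
step 9: add R to get RRBBBBRBR; options L={ -2; -3/2; -5/4; -9/8; -35/32 } R={ -69/64; -17/16; -1; 0 } = -139/128
step 10: add R to get RRBBBBRBRR; options L={ -2; -3/2; -5/4; -9/8; -35/32 } R={ -139/128; -69/64; -17/16; -1; 0 } = -279/256
step 11: add R to get RRBBBBRBRRR; options L={ -2; -3/2; -5/4; -9/8; -35/32 } R={ -279/256; -139/128; -69/64; -17/16; -1; 0 } = -559/512
step 12: add B to get RRBBBBRBRRRB; options L={ -2; -3/2; -5/4; -9/8; -35/32; -559/512 } R={ -279/256; -139/128; -69/64; -17/16; -1; 0 } = -1117/1024
step 13: add B to get RRBBBBRBRRRBB; options L={ -2; -3/2; -5/4; -9/8; -35/32; -559/512; -1117/1024 } R={ -279/256; -139/128; -69/64; -17/16; -1; 0 } = -2233/2048
step 14: add B to get RRBBBBRBRRRBBB; options L={ -2; -3/2; -5/4; -9/8; -35/32; -559/512; -1117/1024; -2233/2048 } R={ -279/256; -139/128; -69/64; -17/16; -1; 0 } = -4465/4096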